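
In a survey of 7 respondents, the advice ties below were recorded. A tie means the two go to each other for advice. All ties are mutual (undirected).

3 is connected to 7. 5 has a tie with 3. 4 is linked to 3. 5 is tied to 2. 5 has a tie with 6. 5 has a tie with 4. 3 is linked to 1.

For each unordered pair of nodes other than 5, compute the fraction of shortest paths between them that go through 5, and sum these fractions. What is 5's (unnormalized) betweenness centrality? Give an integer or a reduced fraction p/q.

Pairs whose geodesics pass through 5 — 6–7: 1; 6–4: 1; 6–1: 1; 6–2: 1; 6–3: 1; 7–2: 1; 4–2: 1; 1–2: 1; 2–3: 1.
All other pairs contribute 0.
Summing the contributions gives betweenness(5) = 9.

9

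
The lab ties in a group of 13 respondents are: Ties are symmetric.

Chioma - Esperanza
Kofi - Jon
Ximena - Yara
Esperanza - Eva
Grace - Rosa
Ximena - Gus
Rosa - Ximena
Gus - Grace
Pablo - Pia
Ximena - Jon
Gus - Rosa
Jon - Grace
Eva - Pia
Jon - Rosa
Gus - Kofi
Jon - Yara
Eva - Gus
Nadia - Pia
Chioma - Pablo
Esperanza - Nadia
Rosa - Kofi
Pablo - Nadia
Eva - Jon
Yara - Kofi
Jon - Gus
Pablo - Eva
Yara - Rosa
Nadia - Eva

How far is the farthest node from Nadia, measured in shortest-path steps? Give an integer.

3

Distances from Nadia: Chioma:2, Esperanza:1, Eva:1, Grace:3, Gus:2, Jon:2, Kofi:3, Pablo:1, Pia:1, Rosa:3, Ximena:3, Yara:3.
The largest is 3 (to Grace, Kofi, Ximena, Rosa, and Yara), so the eccentricity of Nadia is 3.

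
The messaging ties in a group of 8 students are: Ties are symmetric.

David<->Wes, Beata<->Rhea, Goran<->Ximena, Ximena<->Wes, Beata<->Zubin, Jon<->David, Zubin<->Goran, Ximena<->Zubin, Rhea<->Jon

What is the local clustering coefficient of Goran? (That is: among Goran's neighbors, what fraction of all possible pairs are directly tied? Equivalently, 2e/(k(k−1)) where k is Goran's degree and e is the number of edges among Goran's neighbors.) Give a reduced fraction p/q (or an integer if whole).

1

Goran's neighbors: Ximena and Zubin (k = 2).
Possible neighbor pairs: C(2,2) = 1. Edges among them: Ximena–Zubin → e = 1.
Clustering(Goran) = 1/1.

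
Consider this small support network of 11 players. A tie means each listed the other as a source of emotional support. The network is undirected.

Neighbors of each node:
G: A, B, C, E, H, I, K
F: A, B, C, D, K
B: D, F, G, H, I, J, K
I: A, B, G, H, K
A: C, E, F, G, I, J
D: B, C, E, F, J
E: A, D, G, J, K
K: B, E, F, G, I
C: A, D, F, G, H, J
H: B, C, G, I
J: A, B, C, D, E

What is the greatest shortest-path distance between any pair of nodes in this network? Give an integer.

2

Eccentricity of each node (its greatest distance to any other): A:2, B:2, C:2, D:2, E:2, F:2, G:2, H:2, I:2, J:2, K:2.
The maximum eccentricity is 2, realized for instance by the pair C–K via C – F – K. So the diameter is 2.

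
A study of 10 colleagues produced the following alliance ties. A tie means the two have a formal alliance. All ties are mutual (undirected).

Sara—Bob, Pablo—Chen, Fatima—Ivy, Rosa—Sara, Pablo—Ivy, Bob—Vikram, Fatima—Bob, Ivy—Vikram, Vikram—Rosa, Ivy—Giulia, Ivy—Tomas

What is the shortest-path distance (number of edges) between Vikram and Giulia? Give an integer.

One shortest route is Vikram – Ivy – Giulia, which uses 2 edges, and Vikram and Giulia are not directly tied, so nothing shorter exists. So d(Vikram,Giulia) = 2.

2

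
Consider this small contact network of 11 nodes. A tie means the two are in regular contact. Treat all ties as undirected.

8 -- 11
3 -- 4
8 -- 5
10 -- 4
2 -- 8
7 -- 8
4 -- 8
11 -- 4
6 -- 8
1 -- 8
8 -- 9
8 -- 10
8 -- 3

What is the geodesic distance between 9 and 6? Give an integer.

One shortest route is 9 – 8 – 6, which uses 2 edges, and 9 and 6 are not directly tied, so nothing shorter exists. So d(9,6) = 2.

2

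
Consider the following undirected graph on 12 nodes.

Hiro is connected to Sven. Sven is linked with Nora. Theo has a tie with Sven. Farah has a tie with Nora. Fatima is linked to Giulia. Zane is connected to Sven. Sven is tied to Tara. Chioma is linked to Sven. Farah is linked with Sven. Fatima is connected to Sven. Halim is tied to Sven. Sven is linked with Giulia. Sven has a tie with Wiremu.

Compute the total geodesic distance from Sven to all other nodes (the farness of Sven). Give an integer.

11

Distances from Sven: Chioma:1, Farah:1, Fatima:1, Giulia:1, Halim:1, Hiro:1, Nora:1, Tara:1, Theo:1, Wiremu:1, Zane:1.
Sum = 1 + 1 + 1 + 1 + 1 + 1 + 1 + 1 + 1 + 1 + 1 = 11.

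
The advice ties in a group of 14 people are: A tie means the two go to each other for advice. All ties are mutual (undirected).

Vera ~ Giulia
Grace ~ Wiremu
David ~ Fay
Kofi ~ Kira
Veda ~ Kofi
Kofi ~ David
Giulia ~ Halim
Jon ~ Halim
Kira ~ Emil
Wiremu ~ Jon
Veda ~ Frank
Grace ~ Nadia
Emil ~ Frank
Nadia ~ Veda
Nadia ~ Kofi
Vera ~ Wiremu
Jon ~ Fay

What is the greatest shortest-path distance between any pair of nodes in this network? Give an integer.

Eccentricity of each node (its greatest distance to any other): David:4, Emil:7, Fay:4, Frank:6, Giulia:7, Grace:4, Halim:6, Jon:5, Kira:6, Kofi:5, Nadia:4, Veda:5, Vera:6, Wiremu:5.
The maximum eccentricity is 7, realized for instance by the pair Giulia–Emil via Giulia – Vera – Wiremu – Grace – Nadia – Veda – Frank – Emil. So the diameter is 7.

7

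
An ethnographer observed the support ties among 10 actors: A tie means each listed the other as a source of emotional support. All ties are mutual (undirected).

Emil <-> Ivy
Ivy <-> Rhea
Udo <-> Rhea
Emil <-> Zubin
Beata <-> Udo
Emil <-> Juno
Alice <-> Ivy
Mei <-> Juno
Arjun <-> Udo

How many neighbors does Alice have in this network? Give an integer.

1

Alice is directly tied to Ivy. That is 1 neighbor, so the degree of Alice is 1.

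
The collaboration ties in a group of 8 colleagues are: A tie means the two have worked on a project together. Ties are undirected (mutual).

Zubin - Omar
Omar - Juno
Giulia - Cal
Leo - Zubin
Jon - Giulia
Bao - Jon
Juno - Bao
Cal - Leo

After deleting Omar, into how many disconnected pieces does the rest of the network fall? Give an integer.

Omar's neighbors (Juno and Zubin) remain reachable from one another through other ties, so the rest of the network stays in one piece.

1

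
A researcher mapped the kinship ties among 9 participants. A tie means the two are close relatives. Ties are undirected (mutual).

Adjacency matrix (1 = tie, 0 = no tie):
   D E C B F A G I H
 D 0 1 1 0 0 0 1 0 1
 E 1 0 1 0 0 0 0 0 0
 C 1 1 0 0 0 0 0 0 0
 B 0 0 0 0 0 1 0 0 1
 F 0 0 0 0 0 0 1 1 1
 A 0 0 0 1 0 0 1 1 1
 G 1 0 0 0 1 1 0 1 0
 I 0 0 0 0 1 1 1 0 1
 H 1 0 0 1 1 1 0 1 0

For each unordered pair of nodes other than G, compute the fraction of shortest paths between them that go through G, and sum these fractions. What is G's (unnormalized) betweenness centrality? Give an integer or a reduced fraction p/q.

Pairs whose geodesics pass through G — D–F: 1/2; D–A: 1/2; D–I: 1/2; E–F: 1/2; E–A: 1/2; E–I: 1/2; C–F: 1/2; C–A: 1/2; C–I: 1/2; F–A: 1/3.
All other pairs contribute 0.
Summing the contributions gives betweenness(G) = 29/6.

29/6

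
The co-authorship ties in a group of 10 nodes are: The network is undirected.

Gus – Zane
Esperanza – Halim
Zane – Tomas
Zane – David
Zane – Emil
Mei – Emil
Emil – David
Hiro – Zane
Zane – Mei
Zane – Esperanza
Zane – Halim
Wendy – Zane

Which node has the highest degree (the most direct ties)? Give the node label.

Degrees — David:2, Emil:3, Esperanza:2, Gus:1, Halim:2, Hiro:1, Mei:2, Tomas:1, Wendy:1, Zane:9.
The maximum is 9, attained only by Zane.

Zane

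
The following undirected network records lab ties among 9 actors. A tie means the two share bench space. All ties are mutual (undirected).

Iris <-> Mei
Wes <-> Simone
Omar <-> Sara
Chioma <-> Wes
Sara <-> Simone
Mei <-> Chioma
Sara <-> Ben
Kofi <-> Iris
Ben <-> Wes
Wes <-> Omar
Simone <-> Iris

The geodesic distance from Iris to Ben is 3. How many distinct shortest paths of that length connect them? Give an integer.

The shortest distance is 3. The length-3 paths are: Iris–Simone–Sara–Ben; Iris–Simone–Wes–Ben.
That gives 2 distinct shortest paths.

2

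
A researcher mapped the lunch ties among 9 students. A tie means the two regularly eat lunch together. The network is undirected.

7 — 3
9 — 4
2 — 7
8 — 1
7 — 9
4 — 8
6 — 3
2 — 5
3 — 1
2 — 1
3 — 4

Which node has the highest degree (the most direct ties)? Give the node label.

Degrees — 1:3, 2:3, 3:4, 4:3, 5:1, 6:1, 7:3, 8:2, 9:2.
The maximum is 4, attained only by 3.

3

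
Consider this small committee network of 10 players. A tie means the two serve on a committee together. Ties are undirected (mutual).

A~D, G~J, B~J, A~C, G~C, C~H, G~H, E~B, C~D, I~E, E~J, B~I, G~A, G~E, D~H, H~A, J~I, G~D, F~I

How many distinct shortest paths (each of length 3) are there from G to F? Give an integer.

The shortest distance is 3. The length-3 paths are: G–E–I–F; G–J–I–F.
That gives 2 distinct shortest paths.

2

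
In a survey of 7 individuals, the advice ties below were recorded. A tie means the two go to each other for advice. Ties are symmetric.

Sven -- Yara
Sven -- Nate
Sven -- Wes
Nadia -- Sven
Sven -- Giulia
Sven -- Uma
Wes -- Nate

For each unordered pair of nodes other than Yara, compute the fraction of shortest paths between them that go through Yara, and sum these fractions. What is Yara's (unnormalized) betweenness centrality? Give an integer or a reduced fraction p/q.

0

No shortest path between any pair of other nodes passes through Yara.
Summing the contributions gives betweenness(Yara) = 0.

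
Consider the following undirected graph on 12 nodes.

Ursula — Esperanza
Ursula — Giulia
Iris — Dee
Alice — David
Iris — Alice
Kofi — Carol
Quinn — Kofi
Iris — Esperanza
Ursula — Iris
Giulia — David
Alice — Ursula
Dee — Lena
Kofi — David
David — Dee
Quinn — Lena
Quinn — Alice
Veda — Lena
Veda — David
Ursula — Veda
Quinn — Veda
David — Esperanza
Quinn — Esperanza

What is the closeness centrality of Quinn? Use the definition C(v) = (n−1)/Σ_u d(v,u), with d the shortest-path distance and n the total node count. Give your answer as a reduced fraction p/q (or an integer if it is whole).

Distances from Quinn: Alice:1, Carol:2, David:2, Dee:2, Esperanza:1, Giulia:3, Iris:2, Kofi:1, Lena:1, Ursula:2, Veda:1. Sum = 18.
n = 12, so closeness = 11/18.

11/18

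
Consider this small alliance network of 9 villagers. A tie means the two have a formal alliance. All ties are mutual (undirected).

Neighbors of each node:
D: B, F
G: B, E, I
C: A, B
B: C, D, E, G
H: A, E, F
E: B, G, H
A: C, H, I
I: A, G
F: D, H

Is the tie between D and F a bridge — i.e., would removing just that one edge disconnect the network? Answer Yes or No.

No

Even without that edge, D still reaches F via D – B – E – H – F, so the network stays connected. Not a bridge.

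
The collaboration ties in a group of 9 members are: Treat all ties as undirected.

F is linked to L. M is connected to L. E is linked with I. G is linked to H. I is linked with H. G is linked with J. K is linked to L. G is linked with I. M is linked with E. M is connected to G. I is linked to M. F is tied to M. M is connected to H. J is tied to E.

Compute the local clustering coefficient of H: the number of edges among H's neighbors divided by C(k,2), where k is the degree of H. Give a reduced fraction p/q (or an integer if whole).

H's neighbors: G, I, and M (k = 3).
Possible neighbor pairs: C(3,2) = 3. Edges among them: G–I, G–M, I–M → e = 3.
Clustering(H) = 3/3 = 1.

1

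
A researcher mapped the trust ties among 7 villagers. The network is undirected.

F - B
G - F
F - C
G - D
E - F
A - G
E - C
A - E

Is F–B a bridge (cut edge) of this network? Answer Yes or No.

Without the F–B edge there is no alternate route between F and B, so the network disconnects. It is a bridge.

Yes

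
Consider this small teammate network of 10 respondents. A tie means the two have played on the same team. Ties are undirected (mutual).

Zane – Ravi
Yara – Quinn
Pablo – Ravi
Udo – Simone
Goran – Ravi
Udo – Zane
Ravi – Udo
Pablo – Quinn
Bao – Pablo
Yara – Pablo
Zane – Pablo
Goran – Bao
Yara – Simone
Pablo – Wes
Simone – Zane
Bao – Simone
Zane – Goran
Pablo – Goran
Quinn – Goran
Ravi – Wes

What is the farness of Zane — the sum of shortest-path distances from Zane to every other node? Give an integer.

Distances from Zane: Bao:2, Goran:1, Pablo:1, Quinn:2, Ravi:1, Simone:1, Udo:1, Wes:2, Yara:2.
Sum = 2 + 1 + 1 + 2 + 1 + 1 + 1 + 2 + 2 = 13.

13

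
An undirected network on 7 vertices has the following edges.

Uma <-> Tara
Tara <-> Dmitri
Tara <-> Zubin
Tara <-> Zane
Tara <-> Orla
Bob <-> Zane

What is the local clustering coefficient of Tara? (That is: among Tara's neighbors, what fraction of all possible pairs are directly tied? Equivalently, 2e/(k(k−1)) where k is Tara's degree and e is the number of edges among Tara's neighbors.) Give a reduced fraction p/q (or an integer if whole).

Tara's neighbors: Dmitri, Orla, Uma, Zane, and Zubin (k = 5).
Possible neighbor pairs: C(5,2) = 10. Edges among them: none → e = 0.
Clustering(Tara) = 0/10 = 0.

0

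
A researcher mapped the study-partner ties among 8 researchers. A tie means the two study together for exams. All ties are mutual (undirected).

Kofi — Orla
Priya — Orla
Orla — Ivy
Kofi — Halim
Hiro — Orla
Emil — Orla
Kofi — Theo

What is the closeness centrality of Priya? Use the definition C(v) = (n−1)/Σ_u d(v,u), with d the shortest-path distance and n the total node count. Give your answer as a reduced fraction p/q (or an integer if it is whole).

7/15

Distances from Priya: Emil:2, Halim:3, Hiro:2, Ivy:2, Kofi:2, Orla:1, Theo:3. Sum = 15.
n = 8, so closeness = 7/15.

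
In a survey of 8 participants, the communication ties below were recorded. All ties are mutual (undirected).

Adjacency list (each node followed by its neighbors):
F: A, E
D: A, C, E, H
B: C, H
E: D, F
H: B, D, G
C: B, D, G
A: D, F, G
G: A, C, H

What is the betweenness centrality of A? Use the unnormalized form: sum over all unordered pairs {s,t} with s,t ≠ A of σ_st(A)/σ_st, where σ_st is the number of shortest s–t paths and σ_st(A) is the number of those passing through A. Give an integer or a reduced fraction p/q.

13/3

Pairs whose geodesics pass through A — C–F: 2/3; G–F: 1; G–E: 2/4; G–D: 1/3; F–D: 1/2; F–H: 2/3; F–B: 4/6.
All other pairs contribute 0.
Summing the contributions gives betweenness(A) = 13/3.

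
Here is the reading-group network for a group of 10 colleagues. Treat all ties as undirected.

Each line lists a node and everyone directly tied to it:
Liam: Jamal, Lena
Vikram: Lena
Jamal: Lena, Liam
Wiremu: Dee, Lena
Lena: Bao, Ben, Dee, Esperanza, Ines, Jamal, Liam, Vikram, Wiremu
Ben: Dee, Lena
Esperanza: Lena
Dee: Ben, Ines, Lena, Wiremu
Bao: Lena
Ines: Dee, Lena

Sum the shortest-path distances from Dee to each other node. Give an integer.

Distances from Dee: Bao:2, Ben:1, Esperanza:2, Ines:1, Jamal:2, Lena:1, Liam:2, Vikram:2, Wiremu:1.
Sum = 2 + 1 + 2 + 1 + 2 + 1 + 2 + 2 + 1 = 14.

14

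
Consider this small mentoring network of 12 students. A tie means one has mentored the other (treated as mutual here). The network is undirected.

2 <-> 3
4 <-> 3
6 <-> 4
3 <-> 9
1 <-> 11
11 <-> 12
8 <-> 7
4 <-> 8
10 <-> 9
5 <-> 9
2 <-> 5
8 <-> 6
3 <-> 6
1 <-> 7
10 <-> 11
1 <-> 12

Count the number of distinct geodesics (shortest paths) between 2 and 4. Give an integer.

The shortest distance is 2, and the only length-2 path is 2–3–4. So there is exactly 1 shortest path.

1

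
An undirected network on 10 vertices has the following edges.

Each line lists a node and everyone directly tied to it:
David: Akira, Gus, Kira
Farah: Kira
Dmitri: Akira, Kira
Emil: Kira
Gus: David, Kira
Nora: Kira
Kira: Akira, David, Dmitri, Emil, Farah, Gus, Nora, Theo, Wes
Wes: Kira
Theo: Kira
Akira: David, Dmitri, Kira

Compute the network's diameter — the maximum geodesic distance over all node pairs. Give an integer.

Eccentricity of each node (its greatest distance to any other): Akira:2, David:2, Dmitri:2, Emil:2, Farah:2, Gus:2, Kira:1, Nora:2, Theo:2, Wes:2.
The maximum eccentricity is 2, realized for instance by the pair Wes–Gus via Wes – Kira – Gus. So the diameter is 2.

2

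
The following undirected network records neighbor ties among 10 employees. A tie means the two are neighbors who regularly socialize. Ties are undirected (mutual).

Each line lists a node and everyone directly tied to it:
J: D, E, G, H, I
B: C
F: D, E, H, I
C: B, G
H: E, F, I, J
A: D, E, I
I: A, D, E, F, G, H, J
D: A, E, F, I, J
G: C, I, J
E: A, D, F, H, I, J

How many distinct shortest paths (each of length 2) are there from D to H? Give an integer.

The shortest distance is 2. The length-2 paths are: D–I–H; D–E–H; D–J–H; D–F–H.
That gives 4 distinct shortest paths.

4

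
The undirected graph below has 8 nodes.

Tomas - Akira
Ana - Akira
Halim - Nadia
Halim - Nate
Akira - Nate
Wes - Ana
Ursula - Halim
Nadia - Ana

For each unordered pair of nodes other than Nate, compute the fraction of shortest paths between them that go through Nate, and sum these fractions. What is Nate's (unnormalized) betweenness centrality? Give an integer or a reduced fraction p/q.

4

Pairs whose geodesics pass through Nate — Halim–Tomas: 1; Halim–Akira: 1; Tomas–Ursula: 1; Ursula–Akira: 1.
All other pairs contribute 0.
Summing the contributions gives betweenness(Nate) = 4.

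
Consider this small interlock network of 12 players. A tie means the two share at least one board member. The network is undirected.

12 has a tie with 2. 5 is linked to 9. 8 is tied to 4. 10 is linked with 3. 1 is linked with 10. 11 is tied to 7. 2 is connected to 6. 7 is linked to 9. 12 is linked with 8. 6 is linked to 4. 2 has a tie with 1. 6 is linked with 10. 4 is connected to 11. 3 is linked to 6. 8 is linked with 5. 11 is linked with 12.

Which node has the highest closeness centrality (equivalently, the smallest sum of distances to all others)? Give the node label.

Farness (sum of distances to all others) for each node — 1:30, 2:23, 3:30, 4:21, 5:29, 6:22, 7:29, 8:23, 9:35, 10:29, 11:23, 12:22.
The smallest farness is 21, for 4, so 4 has the highest closeness.

4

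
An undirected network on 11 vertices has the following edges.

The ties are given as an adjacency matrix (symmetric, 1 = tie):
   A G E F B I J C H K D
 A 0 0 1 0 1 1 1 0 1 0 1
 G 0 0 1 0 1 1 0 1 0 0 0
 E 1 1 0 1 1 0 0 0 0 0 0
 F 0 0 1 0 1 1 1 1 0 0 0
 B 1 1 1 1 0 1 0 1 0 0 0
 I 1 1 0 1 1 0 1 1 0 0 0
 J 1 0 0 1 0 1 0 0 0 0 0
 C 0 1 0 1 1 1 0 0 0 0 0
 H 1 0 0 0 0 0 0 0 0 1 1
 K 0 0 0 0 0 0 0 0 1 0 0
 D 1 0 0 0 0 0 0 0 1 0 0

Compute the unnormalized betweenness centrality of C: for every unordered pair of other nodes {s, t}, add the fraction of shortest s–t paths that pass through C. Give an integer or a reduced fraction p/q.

Pairs whose geodesics pass through C — G–F: 1/4.
All other pairs contribute 0.
Summing the contributions gives betweenness(C) = 1/4.

1/4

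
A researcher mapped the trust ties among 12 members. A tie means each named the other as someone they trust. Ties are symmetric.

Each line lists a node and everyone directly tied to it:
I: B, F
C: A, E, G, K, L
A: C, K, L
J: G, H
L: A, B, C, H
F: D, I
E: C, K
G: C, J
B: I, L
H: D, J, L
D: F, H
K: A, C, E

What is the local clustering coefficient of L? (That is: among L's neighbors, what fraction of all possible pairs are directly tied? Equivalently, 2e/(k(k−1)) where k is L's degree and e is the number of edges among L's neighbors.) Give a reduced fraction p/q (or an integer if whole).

L's neighbors: A, B, C, and H (k = 4).
Possible neighbor pairs: C(4,2) = 6. Edges among them: A–C → e = 1.
Clustering(L) = 1/6.

1/6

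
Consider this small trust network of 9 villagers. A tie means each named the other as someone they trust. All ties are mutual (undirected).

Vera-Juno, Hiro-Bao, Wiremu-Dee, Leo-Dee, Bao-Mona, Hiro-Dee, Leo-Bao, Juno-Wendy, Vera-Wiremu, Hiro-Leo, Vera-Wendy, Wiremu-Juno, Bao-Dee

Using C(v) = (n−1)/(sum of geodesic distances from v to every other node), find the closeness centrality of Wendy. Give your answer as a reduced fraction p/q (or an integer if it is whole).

Distances from Wendy: Bao:4, Dee:3, Hiro:4, Juno:1, Leo:4, Mona:5, Vera:1, Wiremu:2. Sum = 24.
n = 9, so closeness = 8/24 = 1/3.

1/3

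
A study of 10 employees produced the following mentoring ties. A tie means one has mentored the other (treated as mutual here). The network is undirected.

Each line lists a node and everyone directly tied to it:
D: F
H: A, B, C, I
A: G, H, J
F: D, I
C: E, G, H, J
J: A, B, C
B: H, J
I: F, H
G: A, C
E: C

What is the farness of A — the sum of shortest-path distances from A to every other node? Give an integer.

Distances from A: B:2, C:2, D:4, E:3, F:3, G:1, H:1, I:2, J:1.
Sum = 2 + 2 + 4 + 3 + 3 + 1 + 1 + 2 + 1 = 19.

19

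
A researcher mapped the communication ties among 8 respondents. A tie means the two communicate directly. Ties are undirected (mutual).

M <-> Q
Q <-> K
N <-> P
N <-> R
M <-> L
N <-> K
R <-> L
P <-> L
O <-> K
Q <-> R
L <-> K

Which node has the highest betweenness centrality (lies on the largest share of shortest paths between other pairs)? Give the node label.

K

Unnormalized betweenness of each node: K:239/30, L:88/15, M:8/15, N:77/30, O:0, P:8/15, Q:77/30, R:59/30.
K has the largest value, 239/30, making it the main broker — the node through which the most shortest paths run.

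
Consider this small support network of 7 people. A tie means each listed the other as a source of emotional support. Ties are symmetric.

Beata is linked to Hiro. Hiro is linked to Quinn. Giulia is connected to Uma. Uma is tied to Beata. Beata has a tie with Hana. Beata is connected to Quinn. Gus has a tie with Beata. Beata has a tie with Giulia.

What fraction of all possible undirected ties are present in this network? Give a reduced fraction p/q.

There are 8 edges and 7 nodes, so the maximum possible is C(7,2) = 21.
Density = 8/21.

8/21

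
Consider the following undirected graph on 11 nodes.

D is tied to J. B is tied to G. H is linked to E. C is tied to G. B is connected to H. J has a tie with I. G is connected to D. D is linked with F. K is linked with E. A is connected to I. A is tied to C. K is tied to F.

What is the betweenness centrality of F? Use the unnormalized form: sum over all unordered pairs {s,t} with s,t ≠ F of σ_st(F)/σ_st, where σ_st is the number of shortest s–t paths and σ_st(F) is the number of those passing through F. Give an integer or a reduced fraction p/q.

Pairs whose geodesics pass through F — D–E: 1; D–K: 1; J–E: 1; J–K: 1; I–E: 1; I–K: 1; A–K: 2/2; C–K: 1; G–K: 1.
All other pairs contribute 0.
Summing the contributions gives betweenness(F) = 9.

9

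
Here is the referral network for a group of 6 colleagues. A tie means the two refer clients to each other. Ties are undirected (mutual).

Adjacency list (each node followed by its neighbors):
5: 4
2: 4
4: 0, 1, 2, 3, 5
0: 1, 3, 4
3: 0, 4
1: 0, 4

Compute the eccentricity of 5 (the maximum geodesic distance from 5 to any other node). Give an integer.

2

Distances from 5: 0:2, 1:2, 2:2, 3:2, 4:1.
The largest is 2 (to 1, 0, 3, and 2), so the eccentricity of 5 is 2.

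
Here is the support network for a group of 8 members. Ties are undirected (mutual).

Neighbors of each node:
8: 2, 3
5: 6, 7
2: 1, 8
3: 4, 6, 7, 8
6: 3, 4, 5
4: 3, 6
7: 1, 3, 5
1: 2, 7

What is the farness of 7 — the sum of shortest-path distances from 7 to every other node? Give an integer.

11

Distances from 7: 1:1, 2:2, 3:1, 4:2, 5:1, 6:2, 8:2.
Sum = 1 + 2 + 1 + 2 + 1 + 2 + 2 = 11.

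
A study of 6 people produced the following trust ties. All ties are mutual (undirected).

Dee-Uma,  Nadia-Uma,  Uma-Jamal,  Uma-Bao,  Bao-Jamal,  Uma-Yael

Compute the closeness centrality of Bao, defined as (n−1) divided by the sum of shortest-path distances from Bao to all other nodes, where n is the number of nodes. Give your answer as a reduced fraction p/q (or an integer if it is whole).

5/8

Distances from Bao: Dee:2, Jamal:1, Nadia:2, Uma:1, Yael:2. Sum = 8.
n = 6, so closeness = 5/8.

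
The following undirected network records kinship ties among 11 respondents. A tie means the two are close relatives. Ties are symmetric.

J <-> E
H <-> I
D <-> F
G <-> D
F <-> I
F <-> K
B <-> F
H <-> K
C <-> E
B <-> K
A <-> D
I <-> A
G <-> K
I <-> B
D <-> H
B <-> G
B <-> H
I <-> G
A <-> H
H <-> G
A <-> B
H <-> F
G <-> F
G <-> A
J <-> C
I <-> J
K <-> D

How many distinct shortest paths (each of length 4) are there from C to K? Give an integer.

4

The shortest distance is 4. The length-4 paths are: C–J–I–F–K; C–J–I–B–K; C–J–I–G–K; C–J–I–H–K.
That gives 4 distinct shortest paths.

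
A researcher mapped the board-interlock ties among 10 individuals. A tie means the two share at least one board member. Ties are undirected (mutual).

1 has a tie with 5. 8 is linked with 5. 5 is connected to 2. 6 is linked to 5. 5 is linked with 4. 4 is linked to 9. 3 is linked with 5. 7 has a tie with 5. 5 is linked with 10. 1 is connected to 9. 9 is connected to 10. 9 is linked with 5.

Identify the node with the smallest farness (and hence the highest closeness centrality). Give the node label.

5

Farness (sum of distances to all others) for each node — 1:16, 2:17, 3:17, 4:16, 5:9, 6:17, 7:17, 8:17, 9:14, 10:16.
The smallest farness is 9, for 5, so 5 has the highest closeness.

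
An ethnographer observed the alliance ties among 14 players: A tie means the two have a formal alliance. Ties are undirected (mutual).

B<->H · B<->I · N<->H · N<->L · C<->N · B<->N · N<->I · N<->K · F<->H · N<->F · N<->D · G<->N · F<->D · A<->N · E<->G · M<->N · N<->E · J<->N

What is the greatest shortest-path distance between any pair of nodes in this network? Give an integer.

Eccentricity of each node (its greatest distance to any other): A:2, B:2, C:2, D:2, E:2, F:2, G:2, H:2, I:2, J:2, K:2, L:2, M:2, N:1.
The maximum eccentricity is 2, realized for instance by the pair F–C via F – N – C. So the diameter is 2.

2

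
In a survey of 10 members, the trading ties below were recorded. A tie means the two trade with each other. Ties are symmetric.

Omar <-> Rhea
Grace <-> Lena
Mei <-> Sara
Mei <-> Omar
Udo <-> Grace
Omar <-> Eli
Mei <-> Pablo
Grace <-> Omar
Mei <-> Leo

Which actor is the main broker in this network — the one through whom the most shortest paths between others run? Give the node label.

Omar

Unnormalized betweenness of each node: Eli:0, Grace:15, Lena:0, Leo:0, Mei:21, Omar:27, Pablo:0, Rhea:0, Sara:0, Udo:0.
Omar has the largest value, 27, making it the main broker — the node through which the most shortest paths run.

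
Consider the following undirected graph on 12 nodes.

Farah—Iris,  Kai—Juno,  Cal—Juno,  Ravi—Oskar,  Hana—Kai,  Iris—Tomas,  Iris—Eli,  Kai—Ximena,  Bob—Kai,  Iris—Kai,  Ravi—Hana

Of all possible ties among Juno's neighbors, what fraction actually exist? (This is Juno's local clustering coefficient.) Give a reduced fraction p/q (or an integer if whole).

Juno's neighbors: Cal and Kai (k = 2).
Possible neighbor pairs: C(2,2) = 1. Edges among them: none → e = 0.
Clustering(Juno) = 0/1.

0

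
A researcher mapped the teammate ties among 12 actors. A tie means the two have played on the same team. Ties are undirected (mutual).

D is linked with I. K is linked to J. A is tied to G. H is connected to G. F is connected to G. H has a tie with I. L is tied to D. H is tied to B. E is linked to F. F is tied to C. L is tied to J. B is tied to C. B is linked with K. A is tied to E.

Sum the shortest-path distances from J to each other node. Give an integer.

33

Distances from J: A:5, B:2, C:3, D:2, E:5, F:4, G:4, H:3, I:3, K:1, L:1.
Sum = 5 + 2 + 3 + 2 + 5 + 4 + 4 + 3 + 3 + 1 + 1 = 33.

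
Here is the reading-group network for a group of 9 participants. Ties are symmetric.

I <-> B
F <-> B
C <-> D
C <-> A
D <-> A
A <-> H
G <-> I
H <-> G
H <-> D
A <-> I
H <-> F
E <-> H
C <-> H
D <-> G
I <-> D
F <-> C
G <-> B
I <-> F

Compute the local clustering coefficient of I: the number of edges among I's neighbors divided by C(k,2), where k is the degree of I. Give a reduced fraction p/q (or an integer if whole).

2/5

I's neighbors: A, B, D, F, and G (k = 5).
Possible neighbor pairs: C(5,2) = 10. Edges among them: A–D, B–F, B–G, D–G → e = 4.
Clustering(I) = 4/10 = 2/5.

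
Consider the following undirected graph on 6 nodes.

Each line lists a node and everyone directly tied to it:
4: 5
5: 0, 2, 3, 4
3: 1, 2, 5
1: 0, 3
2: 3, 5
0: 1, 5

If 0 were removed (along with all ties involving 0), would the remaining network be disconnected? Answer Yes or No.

Even without 0, every remaining node can still reach every other (the residual graph is connected), so 0 is not a cut vertex.

No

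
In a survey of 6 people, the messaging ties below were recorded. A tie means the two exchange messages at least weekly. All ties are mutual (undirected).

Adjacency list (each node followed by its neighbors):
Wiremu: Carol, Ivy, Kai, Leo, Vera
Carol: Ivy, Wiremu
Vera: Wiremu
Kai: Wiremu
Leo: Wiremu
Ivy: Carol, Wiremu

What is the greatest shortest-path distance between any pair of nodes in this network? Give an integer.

2

Eccentricity of each node (its greatest distance to any other): Carol:2, Ivy:2, Kai:2, Leo:2, Vera:2, Wiremu:1.
The maximum eccentricity is 2, realized for instance by the pair Kai–Ivy via Kai – Wiremu – Ivy. So the diameter is 2.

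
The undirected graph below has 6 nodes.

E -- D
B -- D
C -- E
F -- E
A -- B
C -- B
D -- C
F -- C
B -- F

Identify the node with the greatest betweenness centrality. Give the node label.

B

Unnormalized betweenness of each node: A:0, B:13/3, C:1, D:2/3, E:1/3, F:2/3.
B has the largest value, 13/3, making it the main broker — the node through which the most shortest paths run.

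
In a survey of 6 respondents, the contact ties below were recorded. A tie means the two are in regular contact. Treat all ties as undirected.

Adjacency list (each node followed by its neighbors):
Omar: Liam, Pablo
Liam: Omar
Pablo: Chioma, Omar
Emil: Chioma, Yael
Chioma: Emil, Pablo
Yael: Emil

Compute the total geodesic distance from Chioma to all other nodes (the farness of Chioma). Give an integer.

Distances from Chioma: Emil:1, Liam:3, Omar:2, Pablo:1, Yael:2.
Sum = 1 + 3 + 2 + 1 + 2 = 9.

9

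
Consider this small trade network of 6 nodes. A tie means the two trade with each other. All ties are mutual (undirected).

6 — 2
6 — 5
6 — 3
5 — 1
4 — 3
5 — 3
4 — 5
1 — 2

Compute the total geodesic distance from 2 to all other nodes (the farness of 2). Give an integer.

9

Distances from 2: 1:1, 3:2, 4:3, 5:2, 6:1.
Sum = 1 + 2 + 3 + 2 + 1 = 9.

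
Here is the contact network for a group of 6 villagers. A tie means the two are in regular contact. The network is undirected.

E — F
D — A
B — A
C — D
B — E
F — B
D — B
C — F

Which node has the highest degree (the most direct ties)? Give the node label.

Degrees — A:2, B:4, C:2, D:3, E:2, F:3.
The maximum is 4, attained only by B.

B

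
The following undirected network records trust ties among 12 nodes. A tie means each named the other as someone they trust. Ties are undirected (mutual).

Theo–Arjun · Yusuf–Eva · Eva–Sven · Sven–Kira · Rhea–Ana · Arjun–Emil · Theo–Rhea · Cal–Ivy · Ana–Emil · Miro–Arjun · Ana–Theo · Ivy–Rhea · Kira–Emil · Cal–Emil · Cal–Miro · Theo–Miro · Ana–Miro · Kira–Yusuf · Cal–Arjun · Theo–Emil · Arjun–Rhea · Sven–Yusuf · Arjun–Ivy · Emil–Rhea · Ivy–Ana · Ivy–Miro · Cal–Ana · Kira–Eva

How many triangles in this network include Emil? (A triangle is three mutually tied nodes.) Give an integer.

Emil's neighbors: Ana, Arjun, Cal, Kira, Rhea, and Theo.
Neighbor pairs that are themselves tied: Emil–Ana–Cal; Emil–Ana–Rhea; Emil–Ana–Theo; Emil–Arjun–Cal; Emil–Arjun–Rhea; Emil–Arjun–Theo; Emil–Rhea–Theo. Each forms one triangle with Emil, for 7 in total.

7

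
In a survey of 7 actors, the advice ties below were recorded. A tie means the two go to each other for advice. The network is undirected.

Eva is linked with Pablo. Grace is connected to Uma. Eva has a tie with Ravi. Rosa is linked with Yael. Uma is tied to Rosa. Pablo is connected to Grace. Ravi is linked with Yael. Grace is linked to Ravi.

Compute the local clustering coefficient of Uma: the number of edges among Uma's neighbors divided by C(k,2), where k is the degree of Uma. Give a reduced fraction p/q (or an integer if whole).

0

Uma's neighbors: Grace and Rosa (k = 2).
Possible neighbor pairs: C(2,2) = 1. Edges among them: none → e = 0.
Clustering(Uma) = 0/1.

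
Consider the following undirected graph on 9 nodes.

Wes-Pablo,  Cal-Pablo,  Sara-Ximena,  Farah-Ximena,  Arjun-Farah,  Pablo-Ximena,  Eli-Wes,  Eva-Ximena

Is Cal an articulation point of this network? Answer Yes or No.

No

Even without Cal, every remaining node can still reach every other (the residual graph is connected), so Cal is not a cut vertex.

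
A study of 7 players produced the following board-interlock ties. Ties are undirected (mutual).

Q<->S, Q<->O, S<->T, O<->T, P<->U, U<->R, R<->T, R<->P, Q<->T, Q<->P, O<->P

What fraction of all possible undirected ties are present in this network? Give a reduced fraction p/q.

There are 11 edges and 7 nodes, so the maximum possible is C(7,2) = 21.
Density = 11/21.

11/21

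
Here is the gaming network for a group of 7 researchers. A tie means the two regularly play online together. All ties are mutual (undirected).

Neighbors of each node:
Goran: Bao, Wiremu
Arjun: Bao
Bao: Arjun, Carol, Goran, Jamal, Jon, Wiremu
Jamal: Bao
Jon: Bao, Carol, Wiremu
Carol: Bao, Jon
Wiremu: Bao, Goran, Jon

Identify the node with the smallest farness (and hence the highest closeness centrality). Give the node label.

Bao

Farness (sum of distances to all others) for each node — Arjun:11, Bao:6, Carol:10, Goran:10, Jamal:11, Jon:9, Wiremu:9.
The smallest farness is 6, for Bao, so Bao has the highest closeness.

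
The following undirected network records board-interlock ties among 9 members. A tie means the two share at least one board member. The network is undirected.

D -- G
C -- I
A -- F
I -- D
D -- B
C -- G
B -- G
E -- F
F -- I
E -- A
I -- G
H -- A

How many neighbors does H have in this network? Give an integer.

1

H is directly tied to A. That is 1 neighbor, so the degree of H is 1.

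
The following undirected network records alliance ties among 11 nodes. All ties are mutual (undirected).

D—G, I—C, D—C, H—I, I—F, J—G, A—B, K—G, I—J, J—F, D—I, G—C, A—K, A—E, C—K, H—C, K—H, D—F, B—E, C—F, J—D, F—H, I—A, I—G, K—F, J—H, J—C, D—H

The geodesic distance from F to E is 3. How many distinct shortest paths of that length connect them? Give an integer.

The shortest distance is 3. The length-3 paths are: F–I–A–E; F–K–A–E.
That gives 2 distinct shortest paths.

2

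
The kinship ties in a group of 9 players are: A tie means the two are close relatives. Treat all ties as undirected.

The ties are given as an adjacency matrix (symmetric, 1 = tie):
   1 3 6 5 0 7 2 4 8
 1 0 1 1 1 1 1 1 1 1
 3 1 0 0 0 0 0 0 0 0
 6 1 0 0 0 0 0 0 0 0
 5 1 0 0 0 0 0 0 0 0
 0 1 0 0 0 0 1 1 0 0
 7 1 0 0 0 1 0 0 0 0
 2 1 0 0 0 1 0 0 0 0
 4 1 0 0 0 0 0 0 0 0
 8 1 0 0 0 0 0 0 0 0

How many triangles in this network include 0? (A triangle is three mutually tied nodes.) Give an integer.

2

0's neighbors: 1, 2, and 7.
Neighbor pairs that are themselves tied: 0–1–2; 0–1–7. Each forms one triangle with 0, for 2 in total.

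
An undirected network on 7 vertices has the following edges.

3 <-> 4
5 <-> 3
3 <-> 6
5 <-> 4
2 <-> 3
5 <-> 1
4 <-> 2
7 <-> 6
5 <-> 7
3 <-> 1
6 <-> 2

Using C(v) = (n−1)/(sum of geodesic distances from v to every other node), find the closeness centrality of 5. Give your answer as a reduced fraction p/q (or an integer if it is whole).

3/4

Distances from 5: 1:1, 2:2, 3:1, 4:1, 6:2, 7:1. Sum = 8.
n = 7, so closeness = 6/8 = 3/4.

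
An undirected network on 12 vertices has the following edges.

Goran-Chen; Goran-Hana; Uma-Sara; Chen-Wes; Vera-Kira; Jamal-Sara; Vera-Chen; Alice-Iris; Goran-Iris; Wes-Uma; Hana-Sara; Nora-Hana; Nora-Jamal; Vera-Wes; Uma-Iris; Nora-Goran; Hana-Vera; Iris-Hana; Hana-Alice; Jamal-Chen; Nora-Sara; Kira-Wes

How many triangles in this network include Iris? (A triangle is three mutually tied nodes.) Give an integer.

Iris's neighbors: Alice, Goran, Hana, and Uma.
Neighbor pairs that are themselves tied: Iris–Alice–Hana; Iris–Goran–Hana. Each forms one triangle with Iris, for 2 in total.

2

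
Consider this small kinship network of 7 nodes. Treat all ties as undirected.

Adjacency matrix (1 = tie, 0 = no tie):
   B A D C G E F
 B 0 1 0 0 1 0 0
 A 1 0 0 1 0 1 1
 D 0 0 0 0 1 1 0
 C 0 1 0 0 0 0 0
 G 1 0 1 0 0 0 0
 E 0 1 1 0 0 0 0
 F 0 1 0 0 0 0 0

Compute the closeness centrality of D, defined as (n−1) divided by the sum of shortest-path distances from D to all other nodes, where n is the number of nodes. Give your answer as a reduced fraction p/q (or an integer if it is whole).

Distances from D: A:2, B:2, C:3, E:1, F:3, G:1. Sum = 12.
n = 7, so closeness = 6/12 = 1/2.

1/2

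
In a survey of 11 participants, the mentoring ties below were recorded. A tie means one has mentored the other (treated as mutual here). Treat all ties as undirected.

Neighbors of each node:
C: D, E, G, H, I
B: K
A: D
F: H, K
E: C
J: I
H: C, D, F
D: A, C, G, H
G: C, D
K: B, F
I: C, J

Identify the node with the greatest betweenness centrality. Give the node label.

C

Unnormalized betweenness of each node: A:0, B:0, C:25, D:11, E:0, F:16, G:0, H:21, I:9, J:0, K:9.
C has the largest value, 25, making it the main broker — the node through which the most shortest paths run.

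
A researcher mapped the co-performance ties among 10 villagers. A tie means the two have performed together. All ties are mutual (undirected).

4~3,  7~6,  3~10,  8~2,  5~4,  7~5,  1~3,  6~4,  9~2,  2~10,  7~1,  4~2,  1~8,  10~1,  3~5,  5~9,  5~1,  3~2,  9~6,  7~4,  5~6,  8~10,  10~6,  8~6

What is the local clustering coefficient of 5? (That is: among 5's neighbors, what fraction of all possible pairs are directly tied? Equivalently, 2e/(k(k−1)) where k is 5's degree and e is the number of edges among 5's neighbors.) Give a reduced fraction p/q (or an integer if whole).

7/15

5's neighbors: 1, 3, 4, 6, 7, and 9 (k = 6).
Possible neighbor pairs: C(6,2) = 15. Edges among them: 1–3, 1–7, 3–4, 4–6, 4–7, 6–7, 6–9 → e = 7.
Clustering(5) = 7/15.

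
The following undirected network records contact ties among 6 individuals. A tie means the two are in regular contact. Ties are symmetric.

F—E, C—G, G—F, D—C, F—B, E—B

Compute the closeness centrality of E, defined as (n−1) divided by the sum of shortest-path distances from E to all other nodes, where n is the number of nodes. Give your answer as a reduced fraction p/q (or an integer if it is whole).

5/11

Distances from E: B:1, C:3, D:4, F:1, G:2. Sum = 11.
n = 6, so closeness = 5/11.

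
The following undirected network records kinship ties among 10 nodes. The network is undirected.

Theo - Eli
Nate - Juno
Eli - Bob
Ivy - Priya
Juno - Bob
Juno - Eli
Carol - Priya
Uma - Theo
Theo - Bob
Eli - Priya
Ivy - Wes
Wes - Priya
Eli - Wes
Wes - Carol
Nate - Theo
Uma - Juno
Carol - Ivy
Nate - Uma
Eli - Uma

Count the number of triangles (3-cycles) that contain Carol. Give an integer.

Carol's neighbors: Ivy, Priya, and Wes.
Neighbor pairs that are themselves tied: Carol–Ivy–Priya; Carol–Ivy–Wes; Carol–Priya–Wes. Each forms one triangle with Carol, for 3 in total.

3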